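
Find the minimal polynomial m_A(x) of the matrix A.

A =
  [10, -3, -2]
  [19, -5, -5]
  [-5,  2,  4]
x^3 - 9*x^2 + 27*x - 27

The characteristic polynomial is χ_A(x) = (x - 3)^3, so the eigenvalues are known. The minimal polynomial is
  m_A(x) = Π_λ (x − λ)^{k_λ}
where k_λ is the size of the *largest* Jordan block for λ (equivalently, the smallest k with (A − λI)^k v = 0 for every generalised eigenvector v of λ).

  λ = 3: largest Jordan block has size 3, contributing (x − 3)^3

So m_A(x) = (x - 3)^3 = x^3 - 9*x^2 + 27*x - 27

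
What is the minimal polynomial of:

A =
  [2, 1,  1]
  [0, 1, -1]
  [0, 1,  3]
x^2 - 4*x + 4

The characteristic polynomial is χ_A(x) = (x - 2)^3, so the eigenvalues are known. The minimal polynomial is
  m_A(x) = Π_λ (x − λ)^{k_λ}
where k_λ is the size of the *largest* Jordan block for λ (equivalently, the smallest k with (A − λI)^k v = 0 for every generalised eigenvector v of λ).

  λ = 2: largest Jordan block has size 2, contributing (x − 2)^2

So m_A(x) = (x - 2)^2 = x^2 - 4*x + 4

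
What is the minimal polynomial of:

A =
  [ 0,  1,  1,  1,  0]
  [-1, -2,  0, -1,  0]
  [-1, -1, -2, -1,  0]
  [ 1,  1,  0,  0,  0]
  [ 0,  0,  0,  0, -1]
x^3 + 3*x^2 + 3*x + 1

The characteristic polynomial is χ_A(x) = (x + 1)^5, so the eigenvalues are known. The minimal polynomial is
  m_A(x) = Π_λ (x − λ)^{k_λ}
where k_λ is the size of the *largest* Jordan block for λ (equivalently, the smallest k with (A − λI)^k v = 0 for every generalised eigenvector v of λ).

  λ = -1: largest Jordan block has size 3, contributing (x + 1)^3

So m_A(x) = (x + 1)^3 = x^3 + 3*x^2 + 3*x + 1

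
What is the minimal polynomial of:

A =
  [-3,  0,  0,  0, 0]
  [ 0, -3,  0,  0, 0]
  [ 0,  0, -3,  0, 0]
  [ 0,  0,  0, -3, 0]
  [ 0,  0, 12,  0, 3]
x^2 - 9

The characteristic polynomial is χ_A(x) = (x - 3)*(x + 3)^4, so the eigenvalues are known. The minimal polynomial is
  m_A(x) = Π_λ (x − λ)^{k_λ}
where k_λ is the size of the *largest* Jordan block for λ (equivalently, the smallest k with (A − λI)^k v = 0 for every generalised eigenvector v of λ).

  λ = -3: largest Jordan block has size 1, contributing (x + 3)
  λ = 3: largest Jordan block has size 1, contributing (x − 3)

So m_A(x) = (x - 3)*(x + 3) = x^2 - 9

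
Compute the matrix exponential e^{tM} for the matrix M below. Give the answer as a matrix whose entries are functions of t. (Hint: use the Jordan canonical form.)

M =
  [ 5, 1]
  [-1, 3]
e^{tM} =
  [t*exp(4*t) + exp(4*t), t*exp(4*t)]
  [-t*exp(4*t), -t*exp(4*t) + exp(4*t)]

Strategy: write M = P · J · P⁻¹ where J is a Jordan canonical form, so e^{tM} = P · e^{tJ} · P⁻¹, and e^{tJ} can be computed block-by-block.

M has Jordan form
J =
  [4, 1]
  [0, 4]
(up to reordering of blocks).

Per-block formulas:
  For a 2×2 Jordan block J_2(4): exp(t · J_2(4)) = e^(4t)·(I + t·N), where N is the 2×2 nilpotent shift.

After assembling e^{tJ} and conjugating by P, we get:

e^{tM} =
  [t*exp(4*t) + exp(4*t), t*exp(4*t)]
  [-t*exp(4*t), -t*exp(4*t) + exp(4*t)]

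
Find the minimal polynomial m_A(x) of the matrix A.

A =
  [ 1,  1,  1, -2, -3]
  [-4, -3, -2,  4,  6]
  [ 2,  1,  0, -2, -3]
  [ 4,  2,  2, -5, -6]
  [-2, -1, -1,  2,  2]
x^2 + 2*x + 1

The characteristic polynomial is χ_A(x) = (x + 1)^5, so the eigenvalues are known. The minimal polynomial is
  m_A(x) = Π_λ (x − λ)^{k_λ}
where k_λ is the size of the *largest* Jordan block for λ (equivalently, the smallest k with (A − λI)^k v = 0 for every generalised eigenvector v of λ).

  λ = -1: largest Jordan block has size 2, contributing (x + 1)^2

So m_A(x) = (x + 1)^2 = x^2 + 2*x + 1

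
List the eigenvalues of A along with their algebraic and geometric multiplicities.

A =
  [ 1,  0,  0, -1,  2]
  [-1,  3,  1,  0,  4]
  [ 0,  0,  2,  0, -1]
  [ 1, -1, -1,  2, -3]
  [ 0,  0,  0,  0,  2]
λ = 2: alg = 5, geom = 2

Step 1 — factor the characteristic polynomial to read off the algebraic multiplicities:
  χ_A(x) = (x - 2)^5

Step 2 — compute geometric multiplicities via the rank-nullity identity g(λ) = n − rank(A − λI):
  rank(A − (2)·I) = 3, so dim ker(A − (2)·I) = n − 3 = 2

Summary:
  λ = 2: algebraic multiplicity = 5, geometric multiplicity = 2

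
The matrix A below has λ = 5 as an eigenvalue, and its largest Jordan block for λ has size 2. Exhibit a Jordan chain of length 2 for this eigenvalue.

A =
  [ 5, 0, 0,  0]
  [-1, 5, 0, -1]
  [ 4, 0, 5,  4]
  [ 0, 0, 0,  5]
A Jordan chain for λ = 5 of length 2:
v_1 = (0, -1, 4, 0)ᵀ
v_2 = (1, 0, 0, 0)ᵀ

Let N = A − (5)·I. We want v_2 with N^2 v_2 = 0 but N^1 v_2 ≠ 0; then v_{j-1} := N · v_j for j = 2, …, 2.

Pick v_2 = (1, 0, 0, 0)ᵀ.
Then v_1 = N · v_2 = (0, -1, 4, 0)ᵀ.

Sanity check: (A − (5)·I) v_1 = (0, 0, 0, 0)ᵀ = 0. ✓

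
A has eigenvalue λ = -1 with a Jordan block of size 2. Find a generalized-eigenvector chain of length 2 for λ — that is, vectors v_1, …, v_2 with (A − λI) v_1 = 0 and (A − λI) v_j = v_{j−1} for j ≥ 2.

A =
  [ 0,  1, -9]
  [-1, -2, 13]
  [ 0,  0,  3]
A Jordan chain for λ = -1 of length 2:
v_1 = (1, -1, 0)ᵀ
v_2 = (1, 0, 0)ᵀ

Let N = A − (-1)·I. We want v_2 with N^2 v_2 = 0 but N^1 v_2 ≠ 0; then v_{j-1} := N · v_j for j = 2, …, 2.

Pick v_2 = (1, 0, 0)ᵀ.
Then v_1 = N · v_2 = (1, -1, 0)ᵀ.

Sanity check: (A − (-1)·I) v_1 = (0, 0, 0)ᵀ = 0. ✓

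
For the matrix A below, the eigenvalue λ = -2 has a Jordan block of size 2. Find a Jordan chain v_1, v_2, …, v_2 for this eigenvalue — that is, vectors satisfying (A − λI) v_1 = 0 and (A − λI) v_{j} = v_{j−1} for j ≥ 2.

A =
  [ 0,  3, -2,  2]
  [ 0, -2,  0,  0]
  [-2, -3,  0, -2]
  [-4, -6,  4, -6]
A Jordan chain for λ = -2 of length 2:
v_1 = (2, 0, -2, -4)ᵀ
v_2 = (1, 0, 0, 0)ᵀ

Let N = A − (-2)·I. We want v_2 with N^2 v_2 = 0 but N^1 v_2 ≠ 0; then v_{j-1} := N · v_j for j = 2, …, 2.

Pick v_2 = (1, 0, 0, 0)ᵀ.
Then v_1 = N · v_2 = (2, 0, -2, -4)ᵀ.

Sanity check: (A − (-2)·I) v_1 = (0, 0, 0, 0)ᵀ = 0. ✓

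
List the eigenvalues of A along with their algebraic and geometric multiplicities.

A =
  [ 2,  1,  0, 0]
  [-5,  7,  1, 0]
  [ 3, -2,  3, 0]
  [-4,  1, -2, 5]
λ = 4: alg = 3, geom = 1; λ = 5: alg = 1, geom = 1

Step 1 — factor the characteristic polynomial to read off the algebraic multiplicities:
  χ_A(x) = (x - 5)*(x - 4)^3

Step 2 — compute geometric multiplicities via the rank-nullity identity g(λ) = n − rank(A − λI):
  rank(A − (4)·I) = 3, so dim ker(A − (4)·I) = n − 3 = 1
  rank(A − (5)·I) = 3, so dim ker(A − (5)·I) = n − 3 = 1

Summary:
  λ = 4: algebraic multiplicity = 3, geometric multiplicity = 1
  λ = 5: algebraic multiplicity = 1, geometric multiplicity = 1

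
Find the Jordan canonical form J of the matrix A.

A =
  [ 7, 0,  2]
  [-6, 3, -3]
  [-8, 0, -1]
J_2(3) ⊕ J_1(3)

The characteristic polynomial is
  det(x·I − A) = x^3 - 9*x^2 + 27*x - 27 = (x - 3)^3

Eigenvalues and multiplicities (the geometric multiplicity of λ is n − rank(A − λI), which equals the number of Jordan blocks for λ):
  λ = 3: algebraic multiplicity = 3, geometric multiplicity = 2

Determining the block sizes for each eigenvalue:
  λ = 3: 2 blocks summing to 3 forces exactly one block of size 2 and the rest size 1 → block sizes [2, 1]

Assembling the blocks gives a Jordan form
J =
  [3, 1, 0]
  [0, 3, 0]
  [0, 0, 3]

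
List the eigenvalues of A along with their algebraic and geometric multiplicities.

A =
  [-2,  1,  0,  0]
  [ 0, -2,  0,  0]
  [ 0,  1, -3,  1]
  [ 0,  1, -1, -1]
λ = -2: alg = 4, geom = 2

Step 1 — factor the characteristic polynomial to read off the algebraic multiplicities:
  χ_A(x) = (x + 2)^4

Step 2 — compute geometric multiplicities via the rank-nullity identity g(λ) = n − rank(A − λI):
  rank(A − (-2)·I) = 2, so dim ker(A − (-2)·I) = n − 2 = 2

Summary:
  λ = -2: algebraic multiplicity = 4, geometric multiplicity = 2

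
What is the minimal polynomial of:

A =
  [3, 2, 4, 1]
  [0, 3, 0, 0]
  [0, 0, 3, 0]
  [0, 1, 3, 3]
x^3 - 9*x^2 + 27*x - 27

The characteristic polynomial is χ_A(x) = (x - 3)^4, so the eigenvalues are known. The minimal polynomial is
  m_A(x) = Π_λ (x − λ)^{k_λ}
where k_λ is the size of the *largest* Jordan block for λ (equivalently, the smallest k with (A − λI)^k v = 0 for every generalised eigenvector v of λ).

  λ = 3: largest Jordan block has size 3, contributing (x − 3)^3

So m_A(x) = (x - 3)^3 = x^3 - 9*x^2 + 27*x - 27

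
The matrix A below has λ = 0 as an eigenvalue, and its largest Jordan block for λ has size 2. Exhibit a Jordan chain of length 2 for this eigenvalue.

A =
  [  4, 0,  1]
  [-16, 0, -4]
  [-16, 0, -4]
A Jordan chain for λ = 0 of length 2:
v_1 = (4, -16, -16)ᵀ
v_2 = (1, 0, 0)ᵀ

Let N = A − (0)·I. We want v_2 with N^2 v_2 = 0 but N^1 v_2 ≠ 0; then v_{j-1} := N · v_j for j = 2, …, 2.

Pick v_2 = (1, 0, 0)ᵀ.
Then v_1 = N · v_2 = (4, -16, -16)ᵀ.

Sanity check: (A − (0)·I) v_1 = (0, 0, 0)ᵀ = 0. ✓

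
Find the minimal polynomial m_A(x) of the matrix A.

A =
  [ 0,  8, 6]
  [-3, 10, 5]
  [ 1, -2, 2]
x^3 - 12*x^2 + 48*x - 64

The characteristic polynomial is χ_A(x) = (x - 4)^3, so the eigenvalues are known. The minimal polynomial is
  m_A(x) = Π_λ (x − λ)^{k_λ}
where k_λ is the size of the *largest* Jordan block for λ (equivalently, the smallest k with (A − λI)^k v = 0 for every generalised eigenvector v of λ).

  λ = 4: largest Jordan block has size 3, contributing (x − 4)^3

So m_A(x) = (x - 4)^3 = x^3 - 12*x^2 + 48*x - 64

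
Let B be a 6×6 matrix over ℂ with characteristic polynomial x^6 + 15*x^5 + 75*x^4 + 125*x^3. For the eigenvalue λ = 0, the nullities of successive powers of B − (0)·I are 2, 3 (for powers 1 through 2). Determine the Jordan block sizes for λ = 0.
Block sizes for λ = 0: [2, 1]

From the dimensions of kernels of powers, the number of Jordan blocks of size at least j is d_j − d_{j−1} where d_j = dim ker(N^j) (with d_0 = 0). Computing the differences gives [2, 1].
The number of blocks of size exactly k is (#blocks of size ≥ k) − (#blocks of size ≥ k + 1), so the partition is: 1 block(s) of size 1, 1 block(s) of size 2.
In nonincreasing order the block sizes are [2, 1].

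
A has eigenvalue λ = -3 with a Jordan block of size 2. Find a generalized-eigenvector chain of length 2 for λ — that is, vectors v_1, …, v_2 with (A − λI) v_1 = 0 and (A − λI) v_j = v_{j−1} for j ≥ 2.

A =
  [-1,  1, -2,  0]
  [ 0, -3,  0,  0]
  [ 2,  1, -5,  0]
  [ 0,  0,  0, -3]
A Jordan chain for λ = -3 of length 2:
v_1 = (2, 0, 2, 0)ᵀ
v_2 = (1, 0, 0, 0)ᵀ

Let N = A − (-3)·I. We want v_2 with N^2 v_2 = 0 but N^1 v_2 ≠ 0; then v_{j-1} := N · v_j for j = 2, …, 2.

Pick v_2 = (1, 0, 0, 0)ᵀ.
Then v_1 = N · v_2 = (2, 0, 2, 0)ᵀ.

Sanity check: (A − (-3)·I) v_1 = (0, 0, 0, 0)ᵀ = 0. ✓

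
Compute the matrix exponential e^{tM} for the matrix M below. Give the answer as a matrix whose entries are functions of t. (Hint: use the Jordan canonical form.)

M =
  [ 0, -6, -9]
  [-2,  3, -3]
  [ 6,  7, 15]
e^{tM} =
  [-3*t^2*exp(6*t) - 6*t*exp(6*t) + exp(6*t), -9*t^2*exp(6*t)/2 - 6*t*exp(6*t), -9*t^2*exp(6*t)/2 - 9*t*exp(6*t)]
  [-2*t*exp(6*t), -3*t*exp(6*t) + exp(6*t), -3*t*exp(6*t)]
  [2*t^2*exp(6*t) + 6*t*exp(6*t), 3*t^2*exp(6*t) + 7*t*exp(6*t), 3*t^2*exp(6*t) + 9*t*exp(6*t) + exp(6*t)]

Strategy: write M = P · J · P⁻¹ where J is a Jordan canonical form, so e^{tM} = P · e^{tJ} · P⁻¹, and e^{tJ} can be computed block-by-block.

M has Jordan form
J =
  [6, 1, 0]
  [0, 6, 1]
  [0, 0, 6]
(up to reordering of blocks).

Per-block formulas:
  For a 3×3 Jordan block J_3(6): exp(t · J_3(6)) = e^(6t)·(I + t·N + (t^2/2)·N^2), where N is the 3×3 nilpotent shift.

After assembling e^{tJ} and conjugating by P, we get:

e^{tM} =
  [-3*t^2*exp(6*t) - 6*t*exp(6*t) + exp(6*t), -9*t^2*exp(6*t)/2 - 6*t*exp(6*t), -9*t^2*exp(6*t)/2 - 9*t*exp(6*t)]
  [-2*t*exp(6*t), -3*t*exp(6*t) + exp(6*t), -3*t*exp(6*t)]
  [2*t^2*exp(6*t) + 6*t*exp(6*t), 3*t^2*exp(6*t) + 7*t*exp(6*t), 3*t^2*exp(6*t) + 9*t*exp(6*t) + exp(6*t)]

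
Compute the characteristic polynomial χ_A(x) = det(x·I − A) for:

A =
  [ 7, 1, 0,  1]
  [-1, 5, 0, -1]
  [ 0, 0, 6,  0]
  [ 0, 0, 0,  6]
x^4 - 24*x^3 + 216*x^2 - 864*x + 1296

Expanding det(x·I − A) (e.g. by cofactor expansion or by noting that A is similar to its Jordan form J, which has the same characteristic polynomial as A) gives
  χ_A(x) = x^4 - 24*x^3 + 216*x^2 - 864*x + 1296
which factors as (x - 6)^4. The eigenvalues (with algebraic multiplicities) are λ = 6 with multiplicity 4.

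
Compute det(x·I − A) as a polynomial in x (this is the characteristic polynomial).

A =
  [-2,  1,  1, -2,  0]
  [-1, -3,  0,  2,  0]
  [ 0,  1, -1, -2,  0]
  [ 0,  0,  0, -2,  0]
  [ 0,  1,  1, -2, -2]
x^5 + 10*x^4 + 40*x^3 + 80*x^2 + 80*x + 32

Expanding det(x·I − A) (e.g. by cofactor expansion or by noting that A is similar to its Jordan form J, which has the same characteristic polynomial as A) gives
  χ_A(x) = x^5 + 10*x^4 + 40*x^3 + 80*x^2 + 80*x + 32
which factors as (x + 2)^5. The eigenvalues (with algebraic multiplicities) are λ = -2 with multiplicity 5.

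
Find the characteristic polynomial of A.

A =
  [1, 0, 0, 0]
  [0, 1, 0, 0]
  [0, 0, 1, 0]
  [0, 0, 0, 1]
x^4 - 4*x^3 + 6*x^2 - 4*x + 1

Expanding det(x·I − A) (e.g. by cofactor expansion or by noting that A is similar to its Jordan form J, which has the same characteristic polynomial as A) gives
  χ_A(x) = x^4 - 4*x^3 + 6*x^2 - 4*x + 1
which factors as (x - 1)^4. The eigenvalues (with algebraic multiplicities) are λ = 1 with multiplicity 4.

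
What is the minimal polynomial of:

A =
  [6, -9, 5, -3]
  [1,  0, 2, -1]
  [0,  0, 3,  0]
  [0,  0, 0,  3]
x^3 - 9*x^2 + 27*x - 27

The characteristic polynomial is χ_A(x) = (x - 3)^4, so the eigenvalues are known. The minimal polynomial is
  m_A(x) = Π_λ (x − λ)^{k_λ}
where k_λ is the size of the *largest* Jordan block for λ (equivalently, the smallest k with (A − λI)^k v = 0 for every generalised eigenvector v of λ).

  λ = 3: largest Jordan block has size 3, contributing (x − 3)^3

So m_A(x) = (x - 3)^3 = x^3 - 9*x^2 + 27*x - 27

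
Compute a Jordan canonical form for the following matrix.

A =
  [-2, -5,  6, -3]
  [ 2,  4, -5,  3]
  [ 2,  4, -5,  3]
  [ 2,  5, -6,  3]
J_3(0) ⊕ J_1(0)

The characteristic polynomial is
  det(x·I − A) = x^4

Eigenvalues and multiplicities (the geometric multiplicity of λ is n − rank(A − λI), which equals the number of Jordan blocks for λ):
  λ = 0: algebraic multiplicity = 4, geometric multiplicity = 2

Determining the block sizes for each eigenvalue:
  λ = 0: with am = 4 and gm = 2, the partition is not yet determined (e.g. several partitions of 4 into 2 parts exist). Let N = A − (0)·I. Computing rank(N^1) = 2, rank(N^2) = 1, rank(N^3) = 0; the number of blocks of size ≥ j is rank(N^{j−1}) − rank(N^j), giving [2, 1, 1]. So we have 1 block(s) of size 3, 1 block(s) of size 1 → block sizes [3, 1]

Assembling the blocks gives a Jordan form
J =
  [0, 1, 0, 0]
  [0, 0, 1, 0]
  [0, 0, 0, 0]
  [0, 0, 0, 0]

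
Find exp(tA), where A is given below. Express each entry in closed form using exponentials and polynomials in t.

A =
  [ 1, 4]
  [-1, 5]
e^{tA} =
  [-2*t*exp(3*t) + exp(3*t), 4*t*exp(3*t)]
  [-t*exp(3*t), 2*t*exp(3*t) + exp(3*t)]

Strategy: write A = P · J · P⁻¹ where J is a Jordan canonical form, so e^{tA} = P · e^{tJ} · P⁻¹, and e^{tJ} can be computed block-by-block.

A has Jordan form
J =
  [3, 1]
  [0, 3]
(up to reordering of blocks).

Per-block formulas:
  For a 2×2 Jordan block J_2(3): exp(t · J_2(3)) = e^(3t)·(I + t·N), where N is the 2×2 nilpotent shift.

After assembling e^{tJ} and conjugating by P, we get:

e^{tA} =
  [-2*t*exp(3*t) + exp(3*t), 4*t*exp(3*t)]
  [-t*exp(3*t), 2*t*exp(3*t) + exp(3*t)]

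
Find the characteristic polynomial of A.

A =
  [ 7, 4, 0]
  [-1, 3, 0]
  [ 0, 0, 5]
x^3 - 15*x^2 + 75*x - 125

Expanding det(x·I − A) (e.g. by cofactor expansion or by noting that A is similar to its Jordan form J, which has the same characteristic polynomial as A) gives
  χ_A(x) = x^3 - 15*x^2 + 75*x - 125
which factors as (x - 5)^3. The eigenvalues (with algebraic multiplicities) are λ = 5 with multiplicity 3.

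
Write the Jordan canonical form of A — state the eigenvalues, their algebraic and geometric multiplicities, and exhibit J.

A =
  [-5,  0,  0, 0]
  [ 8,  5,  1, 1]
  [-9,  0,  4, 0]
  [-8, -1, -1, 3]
J_1(-5) ⊕ J_2(4) ⊕ J_1(4)

The characteristic polynomial is
  det(x·I − A) = x^4 - 7*x^3 - 12*x^2 + 176*x - 320 = (x - 4)^3*(x + 5)

Eigenvalues and multiplicities (the geometric multiplicity of λ is n − rank(A − λI), which equals the number of Jordan blocks for λ):
  λ = -5: algebraic multiplicity = 1, geometric multiplicity = 1
  λ = 4: algebraic multiplicity = 3, geometric multiplicity = 2

Determining the block sizes for each eigenvalue:
  λ = -5: one block (gm = 1), so the single block has size am = 1 → block sizes [1]
  λ = 4: 2 blocks summing to 3 forces exactly one block of size 2 and the rest size 1 → block sizes [2, 1]

Assembling the blocks gives a Jordan form
J =
  [-5, 0, 0, 0]
  [ 0, 4, 1, 0]
  [ 0, 0, 4, 0]
  [ 0, 0, 0, 4]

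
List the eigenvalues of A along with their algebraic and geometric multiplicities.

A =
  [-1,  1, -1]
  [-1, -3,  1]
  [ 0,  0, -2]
λ = -2: alg = 3, geom = 2

Step 1 — factor the characteristic polynomial to read off the algebraic multiplicities:
  χ_A(x) = (x + 2)^3

Step 2 — compute geometric multiplicities via the rank-nullity identity g(λ) = n − rank(A − λI):
  rank(A − (-2)·I) = 1, so dim ker(A − (-2)·I) = n − 1 = 2

Summary:
  λ = -2: algebraic multiplicity = 3, geometric multiplicity = 2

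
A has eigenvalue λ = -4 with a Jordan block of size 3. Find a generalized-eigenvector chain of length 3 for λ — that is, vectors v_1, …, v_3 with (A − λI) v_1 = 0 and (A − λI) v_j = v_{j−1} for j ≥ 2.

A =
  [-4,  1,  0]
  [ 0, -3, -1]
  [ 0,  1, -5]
A Jordan chain for λ = -4 of length 3:
v_1 = (1, 0, 0)ᵀ
v_2 = (1, 1, 1)ᵀ
v_3 = (0, 1, 0)ᵀ

Let N = A − (-4)·I. We want v_3 with N^3 v_3 = 0 but N^2 v_3 ≠ 0; then v_{j-1} := N · v_j for j = 3, …, 2.

Pick v_3 = (0, 1, 0)ᵀ.
Then v_2 = N · v_3 = (1, 1, 1)ᵀ.
Then v_1 = N · v_2 = (1, 0, 0)ᵀ.

Sanity check: (A − (-4)·I) v_1 = (0, 0, 0)ᵀ = 0. ✓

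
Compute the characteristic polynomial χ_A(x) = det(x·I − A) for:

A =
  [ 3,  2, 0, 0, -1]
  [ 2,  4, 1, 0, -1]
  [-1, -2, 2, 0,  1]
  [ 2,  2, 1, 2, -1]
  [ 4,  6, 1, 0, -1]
x^5 - 10*x^4 + 40*x^3 - 80*x^2 + 80*x - 32

Expanding det(x·I − A) (e.g. by cofactor expansion or by noting that A is similar to its Jordan form J, which has the same characteristic polynomial as A) gives
  χ_A(x) = x^5 - 10*x^4 + 40*x^3 - 80*x^2 + 80*x - 32
which factors as (x - 2)^5. The eigenvalues (with algebraic multiplicities) are λ = 2 with multiplicity 5.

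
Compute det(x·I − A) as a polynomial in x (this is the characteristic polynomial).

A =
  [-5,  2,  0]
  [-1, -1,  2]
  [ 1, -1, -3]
x^3 + 9*x^2 + 27*x + 27

Expanding det(x·I − A) (e.g. by cofactor expansion or by noting that A is similar to its Jordan form J, which has the same characteristic polynomial as A) gives
  χ_A(x) = x^3 + 9*x^2 + 27*x + 27
which factors as (x + 3)^3. The eigenvalues (with algebraic multiplicities) are λ = -3 with multiplicity 3.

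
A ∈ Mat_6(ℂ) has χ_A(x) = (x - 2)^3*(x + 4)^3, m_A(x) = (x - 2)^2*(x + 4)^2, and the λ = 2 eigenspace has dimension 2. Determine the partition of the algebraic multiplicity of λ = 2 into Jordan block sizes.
Block sizes for λ = 2: [2, 1]

Step 1 — from the characteristic polynomial, algebraic multiplicity of λ = 2 is 3. From dim ker(A − (2)·I) = 2, there are exactly 2 Jordan blocks for λ = 2.
Step 2 — from the minimal polynomial, the factor (x − 2)^2 tells us the largest block for λ = 2 has size 2.
Step 3 — with total size 3, 2 blocks, and largest block 2, the block sizes (in nonincreasing order) are [2, 1].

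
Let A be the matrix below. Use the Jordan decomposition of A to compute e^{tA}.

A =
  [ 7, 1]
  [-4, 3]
e^{tA} =
  [2*t*exp(5*t) + exp(5*t), t*exp(5*t)]
  [-4*t*exp(5*t), -2*t*exp(5*t) + exp(5*t)]

Strategy: write A = P · J · P⁻¹ where J is a Jordan canonical form, so e^{tA} = P · e^{tJ} · P⁻¹, and e^{tJ} can be computed block-by-block.

A has Jordan form
J =
  [5, 1]
  [0, 5]
(up to reordering of blocks).

Per-block formulas:
  For a 2×2 Jordan block J_2(5): exp(t · J_2(5)) = e^(5t)·(I + t·N), where N is the 2×2 nilpotent shift.

After assembling e^{tJ} and conjugating by P, we get:

e^{tA} =
  [2*t*exp(5*t) + exp(5*t), t*exp(5*t)]
  [-4*t*exp(5*t), -2*t*exp(5*t) + exp(5*t)]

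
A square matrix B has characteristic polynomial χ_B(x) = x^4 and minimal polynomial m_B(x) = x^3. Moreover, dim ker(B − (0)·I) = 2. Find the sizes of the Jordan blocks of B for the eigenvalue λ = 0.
Block sizes for λ = 0: [3, 1]

Step 1 — from the characteristic polynomial, algebraic multiplicity of λ = 0 is 4. From dim ker(B − (0)·I) = 2, there are exactly 2 Jordan blocks for λ = 0.
Step 2 — from the minimal polynomial, the factor (x − 0)^3 tells us the largest block for λ = 0 has size 3.
Step 3 — with total size 4, 2 blocks, and largest block 3, the block sizes (in nonincreasing order) are [3, 1].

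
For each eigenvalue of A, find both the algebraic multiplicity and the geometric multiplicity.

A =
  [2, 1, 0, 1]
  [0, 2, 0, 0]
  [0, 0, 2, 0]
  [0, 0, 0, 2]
λ = 2: alg = 4, geom = 3

Step 1 — factor the characteristic polynomial to read off the algebraic multiplicities:
  χ_A(x) = (x - 2)^4

Step 2 — compute geometric multiplicities via the rank-nullity identity g(λ) = n − rank(A − λI):
  rank(A − (2)·I) = 1, so dim ker(A − (2)·I) = n − 1 = 3

Summary:
  λ = 2: algebraic multiplicity = 4, geometric multiplicity = 3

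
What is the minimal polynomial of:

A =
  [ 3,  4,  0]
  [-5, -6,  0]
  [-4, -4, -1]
x^2 + 3*x + 2

The characteristic polynomial is χ_A(x) = (x + 1)^2*(x + 2), so the eigenvalues are known. The minimal polynomial is
  m_A(x) = Π_λ (x − λ)^{k_λ}
where k_λ is the size of the *largest* Jordan block for λ (equivalently, the smallest k with (A − λI)^k v = 0 for every generalised eigenvector v of λ).

  λ = -2: largest Jordan block has size 1, contributing (x + 2)
  λ = -1: largest Jordan block has size 1, contributing (x + 1)

So m_A(x) = (x + 1)*(x + 2) = x^2 + 3*x + 2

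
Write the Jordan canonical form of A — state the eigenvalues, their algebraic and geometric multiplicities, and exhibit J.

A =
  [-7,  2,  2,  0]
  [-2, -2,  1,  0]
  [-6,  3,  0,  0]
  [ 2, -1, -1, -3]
J_2(-3) ⊕ J_1(-3) ⊕ J_1(-3)

The characteristic polynomial is
  det(x·I − A) = x^4 + 12*x^3 + 54*x^2 + 108*x + 81 = (x + 3)^4

Eigenvalues and multiplicities (the geometric multiplicity of λ is n − rank(A − λI), which equals the number of Jordan blocks for λ):
  λ = -3: algebraic multiplicity = 4, geometric multiplicity = 3

Determining the block sizes for each eigenvalue:
  λ = -3: 3 blocks summing to 4 forces exactly one block of size 2 and the rest size 1 → block sizes [2, 1, 1]

Assembling the blocks gives a Jordan form
J =
  [-3,  1,  0,  0]
  [ 0, -3,  0,  0]
  [ 0,  0, -3,  0]
  [ 0,  0,  0, -3]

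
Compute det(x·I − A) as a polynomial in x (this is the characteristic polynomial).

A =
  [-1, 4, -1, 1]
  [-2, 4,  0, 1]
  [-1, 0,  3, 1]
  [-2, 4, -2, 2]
x^4 - 8*x^3 + 24*x^2 - 32*x + 16

Expanding det(x·I − A) (e.g. by cofactor expansion or by noting that A is similar to its Jordan form J, which has the same characteristic polynomial as A) gives
  χ_A(x) = x^4 - 8*x^3 + 24*x^2 - 32*x + 16
which factors as (x - 2)^4. The eigenvalues (with algebraic multiplicities) are λ = 2 with multiplicity 4.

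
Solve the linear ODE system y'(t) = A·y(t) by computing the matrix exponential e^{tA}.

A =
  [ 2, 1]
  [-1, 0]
e^{tA} =
  [t*exp(t) + exp(t), t*exp(t)]
  [-t*exp(t), -t*exp(t) + exp(t)]

Strategy: write A = P · J · P⁻¹ where J is a Jordan canonical form, so e^{tA} = P · e^{tJ} · P⁻¹, and e^{tJ} can be computed block-by-block.

A has Jordan form
J =
  [1, 1]
  [0, 1]
(up to reordering of blocks).

Per-block formulas:
  For a 2×2 Jordan block J_2(1): exp(t · J_2(1)) = e^(1t)·(I + t·N), where N is the 2×2 nilpotent shift.

After assembling e^{tJ} and conjugating by P, we get:

e^{tA} =
  [t*exp(t) + exp(t), t*exp(t)]
  [-t*exp(t), -t*exp(t) + exp(t)]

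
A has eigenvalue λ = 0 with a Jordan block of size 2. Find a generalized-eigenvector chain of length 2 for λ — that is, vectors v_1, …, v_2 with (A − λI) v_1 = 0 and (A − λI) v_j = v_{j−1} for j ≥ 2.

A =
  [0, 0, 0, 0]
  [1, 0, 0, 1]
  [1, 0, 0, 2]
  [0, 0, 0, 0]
A Jordan chain for λ = 0 of length 2:
v_1 = (0, 1, 1, 0)ᵀ
v_2 = (1, 0, 0, 0)ᵀ

Let N = A − (0)·I. We want v_2 with N^2 v_2 = 0 but N^1 v_2 ≠ 0; then v_{j-1} := N · v_j for j = 2, …, 2.

Pick v_2 = (1, 0, 0, 0)ᵀ.
Then v_1 = N · v_2 = (0, 1, 1, 0)ᵀ.

Sanity check: (A − (0)·I) v_1 = (0, 0, 0, 0)ᵀ = 0. ✓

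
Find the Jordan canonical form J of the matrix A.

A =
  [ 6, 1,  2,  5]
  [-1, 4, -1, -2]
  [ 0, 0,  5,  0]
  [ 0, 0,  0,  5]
J_3(5) ⊕ J_1(5)

The characteristic polynomial is
  det(x·I − A) = x^4 - 20*x^3 + 150*x^2 - 500*x + 625 = (x - 5)^4

Eigenvalues and multiplicities (the geometric multiplicity of λ is n − rank(A − λI), which equals the number of Jordan blocks for λ):
  λ = 5: algebraic multiplicity = 4, geometric multiplicity = 2

Determining the block sizes for each eigenvalue:
  λ = 5: with am = 4 and gm = 2, the partition is not yet determined (e.g. several partitions of 4 into 2 parts exist). Let N = A − (5)·I. Computing rank(N^1) = 2, rank(N^2) = 1, rank(N^3) = 0; the number of blocks of size ≥ j is rank(N^{j−1}) − rank(N^j), giving [2, 1, 1]. So we have 1 block(s) of size 3, 1 block(s) of size 1 → block sizes [3, 1]

Assembling the blocks gives a Jordan form
J =
  [5, 1, 0, 0]
  [0, 5, 1, 0]
  [0, 0, 5, 0]
  [0, 0, 0, 5]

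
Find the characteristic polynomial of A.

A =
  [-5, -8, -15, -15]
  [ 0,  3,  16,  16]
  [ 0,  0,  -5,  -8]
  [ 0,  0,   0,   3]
x^4 + 4*x^3 - 26*x^2 - 60*x + 225

Expanding det(x·I − A) (e.g. by cofactor expansion or by noting that A is similar to its Jordan form J, which has the same characteristic polynomial as A) gives
  χ_A(x) = x^4 + 4*x^3 - 26*x^2 - 60*x + 225
which factors as (x - 3)^2*(x + 5)^2. The eigenvalues (with algebraic multiplicities) are λ = -5 with multiplicity 2, λ = 3 with multiplicity 2.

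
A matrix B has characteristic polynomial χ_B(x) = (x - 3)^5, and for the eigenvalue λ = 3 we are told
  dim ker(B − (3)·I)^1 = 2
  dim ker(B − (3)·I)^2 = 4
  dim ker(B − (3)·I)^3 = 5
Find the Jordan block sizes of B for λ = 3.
Block sizes for λ = 3: [3, 2]

From the dimensions of kernels of powers, the number of Jordan blocks of size at least j is d_j − d_{j−1} where d_j = dim ker(N^j) (with d_0 = 0). Computing the differences gives [2, 2, 1].
The number of blocks of size exactly k is (#blocks of size ≥ k) − (#blocks of size ≥ k + 1), so the partition is: 1 block(s) of size 2, 1 block(s) of size 3.
In nonincreasing order the block sizes are [3, 2].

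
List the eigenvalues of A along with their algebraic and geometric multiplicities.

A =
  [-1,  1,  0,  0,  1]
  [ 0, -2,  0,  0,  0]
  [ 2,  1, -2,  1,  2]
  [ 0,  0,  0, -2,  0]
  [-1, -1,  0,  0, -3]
λ = -2: alg = 5, geom = 3

Step 1 — factor the characteristic polynomial to read off the algebraic multiplicities:
  χ_A(x) = (x + 2)^5

Step 2 — compute geometric multiplicities via the rank-nullity identity g(λ) = n − rank(A − λI):
  rank(A − (-2)·I) = 2, so dim ker(A − (-2)·I) = n − 2 = 3

Summary:
  λ = -2: algebraic multiplicity = 5, geometric multiplicity = 3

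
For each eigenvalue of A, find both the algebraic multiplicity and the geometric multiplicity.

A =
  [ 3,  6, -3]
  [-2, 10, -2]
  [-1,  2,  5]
λ = 6: alg = 3, geom = 2

Step 1 — factor the characteristic polynomial to read off the algebraic multiplicities:
  χ_A(x) = (x - 6)^3

Step 2 — compute geometric multiplicities via the rank-nullity identity g(λ) = n − rank(A − λI):
  rank(A − (6)·I) = 1, so dim ker(A − (6)·I) = n − 1 = 2

Summary:
  λ = 6: algebraic multiplicity = 3, geometric multiplicity = 2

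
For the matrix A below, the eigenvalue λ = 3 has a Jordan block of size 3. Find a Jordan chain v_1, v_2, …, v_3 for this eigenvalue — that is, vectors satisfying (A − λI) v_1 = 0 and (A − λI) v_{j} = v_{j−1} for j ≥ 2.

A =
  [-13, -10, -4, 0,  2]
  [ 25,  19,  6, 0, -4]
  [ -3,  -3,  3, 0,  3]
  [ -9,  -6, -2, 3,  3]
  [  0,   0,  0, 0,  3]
A Jordan chain for λ = 3 of length 3:
v_1 = (18, -18, -27, 0, 0)ᵀ
v_2 = (-16, 25, -3, -9, 0)ᵀ
v_3 = (1, 0, 0, 0, 0)ᵀ

Let N = A − (3)·I. We want v_3 with N^3 v_3 = 0 but N^2 v_3 ≠ 0; then v_{j-1} := N · v_j for j = 3, …, 2.

Pick v_3 = (1, 0, 0, 0, 0)ᵀ.
Then v_2 = N · v_3 = (-16, 25, -3, -9, 0)ᵀ.
Then v_1 = N · v_2 = (18, -18, -27, 0, 0)ᵀ.

Sanity check: (A − (3)·I) v_1 = (0, 0, 0, 0, 0)ᵀ = 0. ✓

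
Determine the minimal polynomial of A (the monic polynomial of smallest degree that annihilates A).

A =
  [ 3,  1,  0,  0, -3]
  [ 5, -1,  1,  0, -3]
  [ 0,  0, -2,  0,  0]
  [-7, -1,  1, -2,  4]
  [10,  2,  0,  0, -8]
x^3 + 6*x^2 + 12*x + 8

The characteristic polynomial is χ_A(x) = (x + 2)^5, so the eigenvalues are known. The minimal polynomial is
  m_A(x) = Π_λ (x − λ)^{k_λ}
where k_λ is the size of the *largest* Jordan block for λ (equivalently, the smallest k with (A − λI)^k v = 0 for every generalised eigenvector v of λ).

  λ = -2: largest Jordan block has size 3, contributing (x + 2)^3

So m_A(x) = (x + 2)^3 = x^3 + 6*x^2 + 12*x + 8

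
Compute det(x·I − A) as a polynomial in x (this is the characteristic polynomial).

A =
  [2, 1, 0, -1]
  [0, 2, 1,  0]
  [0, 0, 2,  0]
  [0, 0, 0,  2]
x^4 - 8*x^3 + 24*x^2 - 32*x + 16

Expanding det(x·I − A) (e.g. by cofactor expansion or by noting that A is similar to its Jordan form J, which has the same characteristic polynomial as A) gives
  χ_A(x) = x^4 - 8*x^3 + 24*x^2 - 32*x + 16
which factors as (x - 2)^4. The eigenvalues (with algebraic multiplicities) are λ = 2 with multiplicity 4.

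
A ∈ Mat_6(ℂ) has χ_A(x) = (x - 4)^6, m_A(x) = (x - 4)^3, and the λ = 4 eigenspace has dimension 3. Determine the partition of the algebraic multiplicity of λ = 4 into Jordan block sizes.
Block sizes for λ = 4: [3, 2, 1]

Step 1 — from the characteristic polynomial, algebraic multiplicity of λ = 4 is 6. From dim ker(A − (4)·I) = 3, there are exactly 3 Jordan blocks for λ = 4.
Step 2 — from the minimal polynomial, the factor (x − 4)^3 tells us the largest block for λ = 4 has size 3.
Step 3 — with total size 6, 3 blocks, and largest block 3, the block sizes (in nonincreasing order) are [3, 2, 1].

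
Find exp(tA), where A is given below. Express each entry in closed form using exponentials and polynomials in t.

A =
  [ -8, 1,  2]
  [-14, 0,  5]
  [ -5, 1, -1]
e^{tA} =
  [t^2*exp(-3*t)/2 - 5*t*exp(-3*t) + exp(-3*t), t*exp(-3*t), -t^2*exp(-3*t)/2 + 2*t*exp(-3*t)]
  [3*t^2*exp(-3*t)/2 - 14*t*exp(-3*t), 3*t*exp(-3*t) + exp(-3*t), -3*t^2*exp(-3*t)/2 + 5*t*exp(-3*t)]
  [t^2*exp(-3*t)/2 - 5*t*exp(-3*t), t*exp(-3*t), -t^2*exp(-3*t)/2 + 2*t*exp(-3*t) + exp(-3*t)]

Strategy: write A = P · J · P⁻¹ where J is a Jordan canonical form, so e^{tA} = P · e^{tJ} · P⁻¹, and e^{tJ} can be computed block-by-block.

A has Jordan form
J =
  [-3,  1,  0]
  [ 0, -3,  1]
  [ 0,  0, -3]
(up to reordering of blocks).

Per-block formulas:
  For a 3×3 Jordan block J_3(-3): exp(t · J_3(-3)) = e^(-3t)·(I + t·N + (t^2/2)·N^2), where N is the 3×3 nilpotent shift.

After assembling e^{tJ} and conjugating by P, we get:

e^{tA} =
  [t^2*exp(-3*t)/2 - 5*t*exp(-3*t) + exp(-3*t), t*exp(-3*t), -t^2*exp(-3*t)/2 + 2*t*exp(-3*t)]
  [3*t^2*exp(-3*t)/2 - 14*t*exp(-3*t), 3*t*exp(-3*t) + exp(-3*t), -3*t^2*exp(-3*t)/2 + 5*t*exp(-3*t)]
  [t^2*exp(-3*t)/2 - 5*t*exp(-3*t), t*exp(-3*t), -t^2*exp(-3*t)/2 + 2*t*exp(-3*t) + exp(-3*t)]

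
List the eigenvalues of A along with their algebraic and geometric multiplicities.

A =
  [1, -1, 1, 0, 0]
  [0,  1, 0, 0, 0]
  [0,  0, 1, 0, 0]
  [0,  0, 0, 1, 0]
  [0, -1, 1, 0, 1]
λ = 1: alg = 5, geom = 4

Step 1 — factor the characteristic polynomial to read off the algebraic multiplicities:
  χ_A(x) = (x - 1)^5

Step 2 — compute geometric multiplicities via the rank-nullity identity g(λ) = n − rank(A − λI):
  rank(A − (1)·I) = 1, so dim ker(A − (1)·I) = n − 1 = 4

Summary:
  λ = 1: algebraic multiplicity = 5, geometric multiplicity = 4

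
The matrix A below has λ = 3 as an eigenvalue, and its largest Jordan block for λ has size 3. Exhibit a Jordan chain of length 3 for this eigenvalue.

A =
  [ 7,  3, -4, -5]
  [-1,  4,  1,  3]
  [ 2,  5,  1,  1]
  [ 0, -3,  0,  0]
A Jordan chain for λ = 3 of length 3:
v_1 = (5, -3, -1, 3)ᵀ
v_2 = (4, -1, 2, 0)ᵀ
v_3 = (1, 0, 0, 0)ᵀ

Let N = A − (3)·I. We want v_3 with N^3 v_3 = 0 but N^2 v_3 ≠ 0; then v_{j-1} := N · v_j for j = 3, …, 2.

Pick v_3 = (1, 0, 0, 0)ᵀ.
Then v_2 = N · v_3 = (4, -1, 2, 0)ᵀ.
Then v_1 = N · v_2 = (5, -3, -1, 3)ᵀ.

Sanity check: (A − (3)·I) v_1 = (0, 0, 0, 0)ᵀ = 0. ✓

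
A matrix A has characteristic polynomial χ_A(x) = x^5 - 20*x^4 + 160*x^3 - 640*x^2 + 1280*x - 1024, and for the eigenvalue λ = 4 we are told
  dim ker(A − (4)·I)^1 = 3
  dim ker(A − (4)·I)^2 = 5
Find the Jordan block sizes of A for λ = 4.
Block sizes for λ = 4: [2, 2, 1]

From the dimensions of kernels of powers, the number of Jordan blocks of size at least j is d_j − d_{j−1} where d_j = dim ker(N^j) (with d_0 = 0). Computing the differences gives [3, 2].
The number of blocks of size exactly k is (#blocks of size ≥ k) − (#blocks of size ≥ k + 1), so the partition is: 1 block(s) of size 1, 2 block(s) of size 2.
In nonincreasing order the block sizes are [2, 2, 1].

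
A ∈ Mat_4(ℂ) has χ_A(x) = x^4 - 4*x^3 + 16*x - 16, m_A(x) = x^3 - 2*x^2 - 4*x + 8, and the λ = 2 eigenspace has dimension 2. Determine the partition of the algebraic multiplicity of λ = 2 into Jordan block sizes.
Block sizes for λ = 2: [2, 1]

Step 1 — from the characteristic polynomial, algebraic multiplicity of λ = 2 is 3. From dim ker(A − (2)·I) = 2, there are exactly 2 Jordan blocks for λ = 2.
Step 2 — from the minimal polynomial, the factor (x − 2)^2 tells us the largest block for λ = 2 has size 2.
Step 3 — with total size 3, 2 blocks, and largest block 2, the block sizes (in nonincreasing order) are [2, 1].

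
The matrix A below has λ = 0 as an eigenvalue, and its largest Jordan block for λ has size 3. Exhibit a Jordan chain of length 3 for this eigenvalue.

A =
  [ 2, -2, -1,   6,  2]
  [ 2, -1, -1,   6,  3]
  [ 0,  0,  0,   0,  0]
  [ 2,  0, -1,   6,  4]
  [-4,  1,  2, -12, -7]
A Jordan chain for λ = 0 of length 3:
v_1 = (4, 2, 0, 0, -2)ᵀ
v_2 = (2, 2, 0, 2, -4)ᵀ
v_3 = (1, 0, 0, 0, 0)ᵀ

Let N = A − (0)·I. We want v_3 with N^3 v_3 = 0 but N^2 v_3 ≠ 0; then v_{j-1} := N · v_j for j = 3, …, 2.

Pick v_3 = (1, 0, 0, 0, 0)ᵀ.
Then v_2 = N · v_3 = (2, 2, 0, 2, -4)ᵀ.
Then v_1 = N · v_2 = (4, 2, 0, 0, -2)ᵀ.

Sanity check: (A − (0)·I) v_1 = (0, 0, 0, 0, 0)ᵀ = 0. ✓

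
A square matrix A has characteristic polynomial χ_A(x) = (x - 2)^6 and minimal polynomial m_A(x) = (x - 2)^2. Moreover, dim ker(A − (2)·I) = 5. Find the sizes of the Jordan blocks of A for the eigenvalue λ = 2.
Block sizes for λ = 2: [2, 1, 1, 1, 1]

Step 1 — from the characteristic polynomial, algebraic multiplicity of λ = 2 is 6. From dim ker(A − (2)·I) = 5, there are exactly 5 Jordan blocks for λ = 2.
Step 2 — from the minimal polynomial, the factor (x − 2)^2 tells us the largest block for λ = 2 has size 2.
Step 3 — with total size 6, 5 blocks, and largest block 2, the block sizes (in nonincreasing order) are [2, 1, 1, 1, 1].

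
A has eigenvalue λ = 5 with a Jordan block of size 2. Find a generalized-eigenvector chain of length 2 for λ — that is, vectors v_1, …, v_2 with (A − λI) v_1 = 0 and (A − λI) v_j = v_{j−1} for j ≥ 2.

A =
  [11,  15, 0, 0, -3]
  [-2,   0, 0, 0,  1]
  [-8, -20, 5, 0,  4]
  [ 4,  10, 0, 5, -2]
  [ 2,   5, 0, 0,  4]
A Jordan chain for λ = 5 of length 2:
v_1 = (6, -2, -8, 4, 2)ᵀ
v_2 = (1, 0, 0, 0, 0)ᵀ

Let N = A − (5)·I. We want v_2 with N^2 v_2 = 0 but N^1 v_2 ≠ 0; then v_{j-1} := N · v_j for j = 2, …, 2.

Pick v_2 = (1, 0, 0, 0, 0)ᵀ.
Then v_1 = N · v_2 = (6, -2, -8, 4, 2)ᵀ.

Sanity check: (A − (5)·I) v_1 = (0, 0, 0, 0, 0)ᵀ = 0. ✓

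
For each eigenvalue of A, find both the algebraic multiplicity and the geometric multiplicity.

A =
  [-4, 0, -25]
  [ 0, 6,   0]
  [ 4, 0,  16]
λ = 6: alg = 3, geom = 2

Step 1 — factor the characteristic polynomial to read off the algebraic multiplicities:
  χ_A(x) = (x - 6)^3

Step 2 — compute geometric multiplicities via the rank-nullity identity g(λ) = n − rank(A − λI):
  rank(A − (6)·I) = 1, so dim ker(A − (6)·I) = n − 1 = 2

Summary:
  λ = 6: algebraic multiplicity = 3, geometric multiplicity = 2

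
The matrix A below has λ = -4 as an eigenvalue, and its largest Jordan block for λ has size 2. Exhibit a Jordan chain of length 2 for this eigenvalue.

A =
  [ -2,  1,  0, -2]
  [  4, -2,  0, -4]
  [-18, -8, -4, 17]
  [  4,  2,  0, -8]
A Jordan chain for λ = -4 of length 2:
v_1 = (2, 4, -18, 4)ᵀ
v_2 = (1, 0, 0, 0)ᵀ

Let N = A − (-4)·I. We want v_2 with N^2 v_2 = 0 but N^1 v_2 ≠ 0; then v_{j-1} := N · v_j for j = 2, …, 2.

Pick v_2 = (1, 0, 0, 0)ᵀ.
Then v_1 = N · v_2 = (2, 4, -18, 4)ᵀ.

Sanity check: (A − (-4)·I) v_1 = (0, 0, 0, 0)ᵀ = 0. ✓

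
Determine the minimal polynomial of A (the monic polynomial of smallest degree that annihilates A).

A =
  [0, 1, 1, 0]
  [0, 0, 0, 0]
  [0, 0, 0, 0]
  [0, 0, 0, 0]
x^2

The characteristic polynomial is χ_A(x) = x^4, so the eigenvalues are known. The minimal polynomial is
  m_A(x) = Π_λ (x − λ)^{k_λ}
where k_λ is the size of the *largest* Jordan block for λ (equivalently, the smallest k with (A − λI)^k v = 0 for every generalised eigenvector v of λ).

  λ = 0: largest Jordan block has size 2, contributing (x − 0)^2

So m_A(x) = x^2 = x^2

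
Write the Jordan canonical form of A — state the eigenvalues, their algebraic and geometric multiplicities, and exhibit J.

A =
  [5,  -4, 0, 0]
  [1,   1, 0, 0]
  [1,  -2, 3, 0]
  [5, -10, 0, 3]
J_2(3) ⊕ J_1(3) ⊕ J_1(3)

The characteristic polynomial is
  det(x·I − A) = x^4 - 12*x^3 + 54*x^2 - 108*x + 81 = (x - 3)^4

Eigenvalues and multiplicities (the geometric multiplicity of λ is n − rank(A − λI), which equals the number of Jordan blocks for λ):
  λ = 3: algebraic multiplicity = 4, geometric multiplicity = 3

Determining the block sizes for each eigenvalue:
  λ = 3: 3 blocks summing to 4 forces exactly one block of size 2 and the rest size 1 → block sizes [2, 1, 1]

Assembling the blocks gives a Jordan form
J =
  [3, 1, 0, 0]
  [0, 3, 0, 0]
  [0, 0, 3, 0]
  [0, 0, 0, 3]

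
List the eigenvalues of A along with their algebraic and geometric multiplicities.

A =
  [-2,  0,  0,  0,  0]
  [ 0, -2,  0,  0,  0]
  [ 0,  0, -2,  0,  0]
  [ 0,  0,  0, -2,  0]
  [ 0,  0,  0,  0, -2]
λ = -2: alg = 5, geom = 5

Step 1 — factor the characteristic polynomial to read off the algebraic multiplicities:
  χ_A(x) = (x + 2)^5

Step 2 — compute geometric multiplicities via the rank-nullity identity g(λ) = n − rank(A − λI):
  rank(A − (-2)·I) = 0, so dim ker(A − (-2)·I) = n − 0 = 5

Summary:
  λ = -2: algebraic multiplicity = 5, geometric multiplicity = 5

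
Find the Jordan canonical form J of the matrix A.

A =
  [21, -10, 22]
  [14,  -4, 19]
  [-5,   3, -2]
J_3(5)

The characteristic polynomial is
  det(x·I − A) = x^3 - 15*x^2 + 75*x - 125 = (x - 5)^3

Eigenvalues and multiplicities (the geometric multiplicity of λ is n − rank(A − λI), which equals the number of Jordan blocks for λ):
  λ = 5: algebraic multiplicity = 3, geometric multiplicity = 1

Determining the block sizes for each eigenvalue:
  λ = 5: one block (gm = 1), so the single block has size am = 3 → block sizes [3]

Assembling the blocks gives a Jordan form
J =
  [5, 1, 0]
  [0, 5, 1]
  [0, 0, 5]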